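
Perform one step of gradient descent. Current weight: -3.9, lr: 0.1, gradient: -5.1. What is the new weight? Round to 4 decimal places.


w_new = w_old - lr * gradient
= -3.9 - 0.1 * -5.1
= -3.9 - (-0.51)
= -3.3900

-3.3900


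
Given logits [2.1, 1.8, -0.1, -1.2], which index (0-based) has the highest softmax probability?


Softmax is a monotonic transformation, so it preserves the argmax.
We need to find the index of the maximum logit.
Index 0: 2.1
Index 1: 1.8
Index 2: -0.1
Index 3: -1.2
Maximum logit = 2.1 at index 0

0


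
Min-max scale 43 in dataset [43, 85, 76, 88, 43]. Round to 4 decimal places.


Min = 43, Max = 88
Range = 88 - 43 = 45
Scaled = (x - min) / (max - min)
= (43 - 43) / 45
= 0 / 45
= 0.0000

0.0000


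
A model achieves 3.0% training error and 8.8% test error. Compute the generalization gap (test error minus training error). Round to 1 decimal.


Generalization gap = test_error - train_error
= 8.8 - 3.0
= 5.8%
A moderate gap.

5.8


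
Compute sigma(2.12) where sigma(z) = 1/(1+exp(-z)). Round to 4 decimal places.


sigmoid(z) = 1 / (1 + exp(-z))
exp(-(2.12)) = exp(-2.12) = 0.12
1 + 0.12 = 1.12
1 / 1.12 = 0.8928

0.8928


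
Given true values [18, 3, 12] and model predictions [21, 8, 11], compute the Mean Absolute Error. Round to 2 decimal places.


Absolute errors: [3, 5, 1]
Sum of absolute errors = 9
MAE = 9 / 3 = 3.00

3.00


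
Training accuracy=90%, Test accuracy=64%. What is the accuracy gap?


Gap = train_accuracy - test_accuracy
= 90 - 64
= 26%
This large gap strongly indicates overfitting.

26


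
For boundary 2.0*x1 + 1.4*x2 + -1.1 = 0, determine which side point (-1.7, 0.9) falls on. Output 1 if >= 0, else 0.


Compute 2.0 * -1.7 + 1.4 * 0.9 + -1.1
= -3.4 + 1.26 + -1.1
= -3.24
Since -3.24 < 0, the point is on the negative side.

0


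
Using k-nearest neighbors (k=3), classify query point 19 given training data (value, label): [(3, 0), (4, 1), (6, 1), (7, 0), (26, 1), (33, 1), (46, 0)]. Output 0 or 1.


Distances from query 19:
Point 26 (class 1): distance = 7
Point 7 (class 0): distance = 12
Point 6 (class 1): distance = 13
K=3 nearest neighbors: classes = [1, 0, 1]
Votes for class 1: 2 / 3
Majority vote => class 1

1


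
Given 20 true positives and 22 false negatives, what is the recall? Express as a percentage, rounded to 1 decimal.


Recall = TP / (TP + FN) * 100
= 20 / (20 + 22)
= 20 / 42
= 0.4762
= 47.6%

47.6


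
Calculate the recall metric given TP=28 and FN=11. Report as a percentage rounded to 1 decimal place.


Recall = TP / (TP + FN) * 100
= 28 / (28 + 11)
= 28 / 39
= 0.7179
= 71.8%

71.8


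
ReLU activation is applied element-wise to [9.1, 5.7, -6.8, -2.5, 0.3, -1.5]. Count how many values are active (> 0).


ReLU(x) = max(0, x) for each element:
ReLU(9.1) = 9.1
ReLU(5.7) = 5.7
ReLU(-6.8) = 0
ReLU(-2.5) = 0
ReLU(0.3) = 0.3
ReLU(-1.5) = 0
Active neurons (>0): 3

3


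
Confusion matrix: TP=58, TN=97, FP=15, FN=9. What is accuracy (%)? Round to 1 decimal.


Accuracy = (TP + TN) / (TP + TN + FP + FN) * 100
= (58 + 97) / (58 + 97 + 15 + 9)
= 155 / 179
= 0.8659
= 86.6%

86.6


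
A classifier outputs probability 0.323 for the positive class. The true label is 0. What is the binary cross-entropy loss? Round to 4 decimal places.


For y=0: Loss = -log(1-p)
= -log(1 - 0.323)
= -log(0.677)
= -(-0.3901)
= 0.3901

0.3901


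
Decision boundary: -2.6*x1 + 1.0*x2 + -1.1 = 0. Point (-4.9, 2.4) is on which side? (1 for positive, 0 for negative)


Compute -2.6 * -4.9 + 1.0 * 2.4 + -1.1
= 12.74 + 2.4 + -1.1
= 14.04
Since 14.04 >= 0, the point is on the positive side.

1


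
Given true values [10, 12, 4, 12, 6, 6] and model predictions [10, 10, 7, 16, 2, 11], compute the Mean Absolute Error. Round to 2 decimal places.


Absolute errors: [0, 2, 3, 4, 4, 5]
Sum of absolute errors = 18
MAE = 18 / 6 = 3.00

3.00


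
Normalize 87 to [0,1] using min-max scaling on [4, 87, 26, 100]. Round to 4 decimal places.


Min = 4, Max = 100
Range = 100 - 4 = 96
Scaled = (x - min) / (max - min)
= (87 - 4) / 96
= 83 / 96
= 0.8646

0.8646


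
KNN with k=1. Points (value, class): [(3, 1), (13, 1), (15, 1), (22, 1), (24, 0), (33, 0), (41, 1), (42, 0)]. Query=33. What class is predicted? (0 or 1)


Distances from query 33:
Point 33 (class 0): distance = 0
K=1 nearest neighbors: classes = [0]
Votes for class 1: 0 / 1
Majority vote => class 0

0


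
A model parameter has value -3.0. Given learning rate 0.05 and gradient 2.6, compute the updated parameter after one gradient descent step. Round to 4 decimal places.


w_new = w_old - lr * gradient
= -3.0 - 0.05 * 2.6
= -3.0 - (0.13)
= -3.1300

-3.1300


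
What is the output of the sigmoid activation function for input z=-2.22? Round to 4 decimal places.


sigmoid(z) = 1 / (1 + exp(-z))
exp(-(-2.22)) = exp(2.22) = 9.2073
1 + 9.2073 = 10.2073
1 / 10.2073 = 0.0980

0.0980


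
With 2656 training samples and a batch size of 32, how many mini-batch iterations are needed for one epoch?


Iterations per epoch = dataset_size / batch_size
= 2656 / 32
= 83

83


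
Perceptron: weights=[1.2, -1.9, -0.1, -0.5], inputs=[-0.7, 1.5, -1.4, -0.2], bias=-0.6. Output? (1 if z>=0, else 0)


z = w . x + b
= 1.2*-0.7 + -1.9*1.5 + -0.1*-1.4 + -0.5*-0.2 + -0.6
= -0.84 + -2.85 + 0.14 + 0.1 + -0.6
= -3.45 + -0.6
= -4.05
Since z = -4.05 < 0, output = 0

0


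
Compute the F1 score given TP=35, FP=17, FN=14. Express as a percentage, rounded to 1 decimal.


Precision = TP / (TP + FP) = 35 / 52 = 0.6731
Recall = TP / (TP + FN) = 35 / 49 = 0.7143
F1 = 2 * P * R / (P + R)
= 2 * 0.6731 * 0.7143 / (0.6731 + 0.7143)
= 0.9615 / 1.3874
= 0.6931
As percentage: 69.3%

69.3


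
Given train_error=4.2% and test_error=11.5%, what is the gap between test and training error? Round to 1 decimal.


Generalization gap = test_error - train_error
= 11.5 - 4.2
= 7.3%
A moderate gap.

7.3


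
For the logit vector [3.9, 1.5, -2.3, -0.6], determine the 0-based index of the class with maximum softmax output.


Softmax is a monotonic transformation, so it preserves the argmax.
We need to find the index of the maximum logit.
Index 0: 3.9
Index 1: 1.5
Index 2: -2.3
Index 3: -0.6
Maximum logit = 3.9 at index 0

0


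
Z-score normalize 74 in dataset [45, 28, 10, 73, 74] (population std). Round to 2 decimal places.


Mean = (45 + 28 + 10 + 73 + 74) / 5 = 46.0
Variance = sum((x_i - mean)^2) / n = 626.8
Std = sqrt(626.8) = 25.036
Z = (x - mean) / std
= (74 - 46.0) / 25.036
= 28.0 / 25.036
= 1.12

1.12


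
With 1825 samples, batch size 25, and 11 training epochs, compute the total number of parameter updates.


Iterations per epoch = 1825 / 25 = 73
Total updates = iterations_per_epoch * epochs
= 73 * 11
= 803

803


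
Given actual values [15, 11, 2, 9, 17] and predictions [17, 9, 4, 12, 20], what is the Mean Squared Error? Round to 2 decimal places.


Differences: [-2, 2, -2, -3, -3]
Squared errors: [4, 4, 4, 9, 9]
Sum of squared errors = 30
MSE = 30 / 5 = 6.00

6.00


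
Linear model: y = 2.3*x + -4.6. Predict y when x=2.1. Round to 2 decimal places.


y = 2.3 * 2.1 + (-4.6)
= 4.83 + (-4.6)
= 0.23

0.23


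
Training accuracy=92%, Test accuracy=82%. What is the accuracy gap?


Gap = train_accuracy - test_accuracy
= 92 - 82
= 10%
This moderate gap may indicate mild overfitting.

10


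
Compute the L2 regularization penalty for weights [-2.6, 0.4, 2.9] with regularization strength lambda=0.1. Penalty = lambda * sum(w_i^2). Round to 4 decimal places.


Squaring each weight:
(-2.6)^2 = 6.76
0.4^2 = 0.16
2.9^2 = 8.41
Sum of squares = 15.33
Penalty = 0.1 * 15.33 = 1.5330

1.5330


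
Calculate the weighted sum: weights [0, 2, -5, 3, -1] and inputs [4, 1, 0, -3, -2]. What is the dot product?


Element-wise products:
0 * 4 = 0
2 * 1 = 2
-5 * 0 = 0
3 * -3 = -9
-1 * -2 = 2
Sum = 0 + 2 + 0 + -9 + 2
= -5

-5


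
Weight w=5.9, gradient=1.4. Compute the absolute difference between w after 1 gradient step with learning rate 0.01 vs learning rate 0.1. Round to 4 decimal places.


With lr=0.01: w_new = 5.9 - 0.01 * 1.4 = 5.886
With lr=0.1: w_new = 5.9 - 0.1 * 1.4 = 5.76
Absolute difference = |5.886 - 5.76|
= 0.1260

0.1260


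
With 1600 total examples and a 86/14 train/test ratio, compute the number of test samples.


Train samples = 1600 * 86% = 1376
Test samples = 1600 - 1376
= 224

224


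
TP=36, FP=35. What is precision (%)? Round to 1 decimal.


Precision = TP / (TP + FP) * 100
= 36 / (36 + 35)
= 36 / 71
= 0.507
= 50.7%

50.7


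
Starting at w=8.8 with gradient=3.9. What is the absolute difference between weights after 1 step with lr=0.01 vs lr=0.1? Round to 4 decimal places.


With lr=0.01: w_new = 8.8 - 0.01 * 3.9 = 8.761
With lr=0.1: w_new = 8.8 - 0.1 * 3.9 = 8.41
Absolute difference = |8.761 - 8.41|
= 0.3510

0.3510


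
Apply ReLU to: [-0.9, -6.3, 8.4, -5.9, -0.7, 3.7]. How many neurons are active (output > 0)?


ReLU(x) = max(0, x) for each element:
ReLU(-0.9) = 0
ReLU(-6.3) = 0
ReLU(8.4) = 8.4
ReLU(-5.9) = 0
ReLU(-0.7) = 0
ReLU(3.7) = 3.7
Active neurons (>0): 2

2


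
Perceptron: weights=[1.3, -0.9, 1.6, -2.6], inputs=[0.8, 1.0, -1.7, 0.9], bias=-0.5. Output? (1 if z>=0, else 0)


z = w . x + b
= 1.3*0.8 + -0.9*1.0 + 1.6*-1.7 + -2.6*0.9 + -0.5
= 1.04 + -0.9 + -2.72 + -2.34 + -0.5
= -4.92 + -0.5
= -5.42
Since z = -5.42 < 0, output = 0

0


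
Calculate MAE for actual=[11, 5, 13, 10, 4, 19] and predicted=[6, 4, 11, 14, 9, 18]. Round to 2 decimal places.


Absolute errors: [5, 1, 2, 4, 5, 1]
Sum of absolute errors = 18
MAE = 18 / 6 = 3.00

3.00


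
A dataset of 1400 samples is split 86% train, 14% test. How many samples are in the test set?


Train samples = 1400 * 86% = 1204
Test samples = 1400 - 1204
= 196

196


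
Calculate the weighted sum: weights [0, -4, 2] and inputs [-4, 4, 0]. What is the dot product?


Element-wise products:
0 * -4 = 0
-4 * 4 = -16
2 * 0 = 0
Sum = 0 + -16 + 0
= -16

-16


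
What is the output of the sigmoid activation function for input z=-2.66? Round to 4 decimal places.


sigmoid(z) = 1 / (1 + exp(-z))
exp(-(-2.66)) = exp(2.66) = 14.2963
1 + 14.2963 = 15.2963
1 / 15.2963 = 0.0654

0.0654


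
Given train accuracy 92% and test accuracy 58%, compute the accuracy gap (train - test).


Gap = train_accuracy - test_accuracy
= 92 - 58
= 34%
This large gap strongly indicates overfitting.

34


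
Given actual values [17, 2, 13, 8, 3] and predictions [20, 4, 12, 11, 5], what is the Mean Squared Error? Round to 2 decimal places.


Differences: [-3, -2, 1, -3, -2]
Squared errors: [9, 4, 1, 9, 4]
Sum of squared errors = 27
MSE = 27 / 5 = 5.40

5.40


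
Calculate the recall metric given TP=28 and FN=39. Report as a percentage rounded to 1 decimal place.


Recall = TP / (TP + FN) * 100
= 28 / (28 + 39)
= 28 / 67
= 0.4179
= 41.8%

41.8


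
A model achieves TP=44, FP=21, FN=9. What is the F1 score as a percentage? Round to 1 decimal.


Precision = TP / (TP + FP) = 44 / 65 = 0.6769
Recall = TP / (TP + FN) = 44 / 53 = 0.8302
F1 = 2 * P * R / (P + R)
= 2 * 0.6769 * 0.8302 / (0.6769 + 0.8302)
= 1.1239 / 1.5071
= 0.7458
As percentage: 74.6%

74.6


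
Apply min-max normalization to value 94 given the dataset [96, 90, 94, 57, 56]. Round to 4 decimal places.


Min = 56, Max = 96
Range = 96 - 56 = 40
Scaled = (x - min) / (max - min)
= (94 - 56) / 40
= 38 / 40
= 0.9500

0.9500


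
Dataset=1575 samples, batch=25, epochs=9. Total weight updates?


Iterations per epoch = 1575 / 25 = 63
Total updates = iterations_per_epoch * epochs
= 63 * 9
= 567

567


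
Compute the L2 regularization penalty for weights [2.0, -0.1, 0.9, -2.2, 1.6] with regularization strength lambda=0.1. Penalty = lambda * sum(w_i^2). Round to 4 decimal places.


Squaring each weight:
2.0^2 = 4.0
(-0.1)^2 = 0.01
0.9^2 = 0.81
(-2.2)^2 = 4.84
1.6^2 = 2.56
Sum of squares = 12.22
Penalty = 0.1 * 12.22 = 1.2220

1.2220


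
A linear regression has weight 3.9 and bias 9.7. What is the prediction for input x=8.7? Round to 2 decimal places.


y = 3.9 * 8.7 + (9.7)
= 33.93 + (9.7)
= 43.63

43.63


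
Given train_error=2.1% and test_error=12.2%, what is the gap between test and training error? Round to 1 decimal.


Generalization gap = test_error - train_error
= 12.2 - 2.1
= 10.1%
A large gap suggests overfitting.

10.1


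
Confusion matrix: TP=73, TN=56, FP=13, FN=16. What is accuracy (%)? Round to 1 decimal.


Accuracy = (TP + TN) / (TP + TN + FP + FN) * 100
= (73 + 56) / (73 + 56 + 13 + 16)
= 129 / 158
= 0.8165
= 81.6%

81.6


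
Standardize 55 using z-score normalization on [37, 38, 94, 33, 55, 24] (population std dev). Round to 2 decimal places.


Mean = (37 + 38 + 94 + 33 + 55 + 24) / 6 = 46.8333
Variance = sum((x_i - mean)^2) / n = 529.8056
Std = sqrt(529.8056) = 23.0175
Z = (x - mean) / std
= (55 - 46.8333) / 23.0175
= 8.1667 / 23.0175
= 0.35

0.35


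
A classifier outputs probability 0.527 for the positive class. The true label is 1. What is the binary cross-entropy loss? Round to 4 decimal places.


For y=1: Loss = -log(p)
= -log(0.527)
= -(-0.6406)
= 0.6406

0.6406


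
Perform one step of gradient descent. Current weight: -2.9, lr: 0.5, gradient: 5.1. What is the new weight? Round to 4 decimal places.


w_new = w_old - lr * gradient
= -2.9 - 0.5 * 5.1
= -2.9 - (2.55)
= -5.4500

-5.4500


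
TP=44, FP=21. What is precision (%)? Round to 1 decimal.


Precision = TP / (TP + FP) * 100
= 44 / (44 + 21)
= 44 / 65
= 0.6769
= 67.7%

67.7


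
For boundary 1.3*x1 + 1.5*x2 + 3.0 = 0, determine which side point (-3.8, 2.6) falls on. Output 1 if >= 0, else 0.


Compute 1.3 * -3.8 + 1.5 * 2.6 + 3.0
= -4.94 + 3.9 + 3.0
= 1.96
Since 1.96 >= 0, the point is on the positive side.

1


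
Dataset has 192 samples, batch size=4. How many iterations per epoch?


Iterations per epoch = dataset_size / batch_size
= 192 / 4
= 48

48


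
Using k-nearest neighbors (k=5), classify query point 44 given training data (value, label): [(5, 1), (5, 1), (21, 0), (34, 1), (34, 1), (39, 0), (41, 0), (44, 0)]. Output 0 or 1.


Distances from query 44:
Point 44 (class 0): distance = 0
Point 41 (class 0): distance = 3
Point 39 (class 0): distance = 5
Point 34 (class 1): distance = 10
Point 34 (class 1): distance = 10
K=5 nearest neighbors: classes = [0, 0, 0, 1, 1]
Votes for class 1: 2 / 5
Majority vote => class 0

0


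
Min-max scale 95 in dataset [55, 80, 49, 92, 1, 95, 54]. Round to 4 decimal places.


Min = 1, Max = 95
Range = 95 - 1 = 94
Scaled = (x - min) / (max - min)
= (95 - 1) / 94
= 94 / 94
= 1.0000

1.0000


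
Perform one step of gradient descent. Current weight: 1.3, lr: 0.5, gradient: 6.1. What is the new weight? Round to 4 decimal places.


w_new = w_old - lr * gradient
= 1.3 - 0.5 * 6.1
= 1.3 - (3.05)
= -1.7500

-1.7500


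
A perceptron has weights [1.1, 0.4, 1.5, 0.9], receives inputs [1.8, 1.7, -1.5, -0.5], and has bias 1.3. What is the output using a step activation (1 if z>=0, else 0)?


z = w . x + b
= 1.1*1.8 + 0.4*1.7 + 1.5*-1.5 + 0.9*-0.5 + 1.3
= 1.98 + 0.68 + -2.25 + -0.45 + 1.3
= -0.04 + 1.3
= 1.26
Since z = 1.26 >= 0, output = 1

1


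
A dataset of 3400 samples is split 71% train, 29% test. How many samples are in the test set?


Train samples = 3400 * 71% = 2414
Test samples = 3400 - 2414
= 986

986


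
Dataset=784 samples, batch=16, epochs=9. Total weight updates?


Iterations per epoch = 784 / 16 = 49
Total updates = iterations_per_epoch * epochs
= 49 * 9
= 441

441


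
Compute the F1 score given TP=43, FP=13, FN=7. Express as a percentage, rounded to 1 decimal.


Precision = TP / (TP + FP) = 43 / 56 = 0.7679
Recall = TP / (TP + FN) = 43 / 50 = 0.86
F1 = 2 * P * R / (P + R)
= 2 * 0.7679 * 0.86 / (0.7679 + 0.86)
= 1.3207 / 1.6279
= 0.8113
As percentage: 81.1%

81.1


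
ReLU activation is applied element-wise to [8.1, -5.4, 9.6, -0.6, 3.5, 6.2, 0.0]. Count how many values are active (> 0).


ReLU(x) = max(0, x) for each element:
ReLU(8.1) = 8.1
ReLU(-5.4) = 0
ReLU(9.6) = 9.6
ReLU(-0.6) = 0
ReLU(3.5) = 3.5
ReLU(6.2) = 6.2
ReLU(0.0) = 0
Active neurons (>0): 4

4


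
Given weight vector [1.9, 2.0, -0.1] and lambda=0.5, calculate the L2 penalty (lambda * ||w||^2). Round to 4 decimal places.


Squaring each weight:
1.9^2 = 3.61
2.0^2 = 4.0
(-0.1)^2 = 0.01
Sum of squares = 7.62
Penalty = 0.5 * 7.62 = 3.8100

3.8100


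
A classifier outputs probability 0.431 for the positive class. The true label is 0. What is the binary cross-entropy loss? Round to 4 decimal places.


For y=0: Loss = -log(1-p)
= -log(1 - 0.431)
= -log(0.569)
= -(-0.5639)
= 0.5639

0.5639


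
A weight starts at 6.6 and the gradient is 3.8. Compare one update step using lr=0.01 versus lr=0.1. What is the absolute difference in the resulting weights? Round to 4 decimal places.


With lr=0.01: w_new = 6.6 - 0.01 * 3.8 = 6.562
With lr=0.1: w_new = 6.6 - 0.1 * 3.8 = 6.22
Absolute difference = |6.562 - 6.22|
= 0.3420

0.3420


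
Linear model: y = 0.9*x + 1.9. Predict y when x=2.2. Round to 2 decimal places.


y = 0.9 * 2.2 + (1.9)
= 1.98 + (1.9)
= 3.88

3.88


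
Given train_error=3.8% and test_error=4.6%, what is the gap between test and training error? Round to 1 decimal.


Generalization gap = test_error - train_error
= 4.6 - 3.8
= 0.8%
A small gap suggests good generalization.

0.8


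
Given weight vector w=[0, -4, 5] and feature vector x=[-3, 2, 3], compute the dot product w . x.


Element-wise products:
0 * -3 = 0
-4 * 2 = -8
5 * 3 = 15
Sum = 0 + -8 + 15
= 7

7


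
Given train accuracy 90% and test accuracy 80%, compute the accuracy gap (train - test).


Gap = train_accuracy - test_accuracy
= 90 - 80
= 10%
This moderate gap may indicate mild overfitting.

10


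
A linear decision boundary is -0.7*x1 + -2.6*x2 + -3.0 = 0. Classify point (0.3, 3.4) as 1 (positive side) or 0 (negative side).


Compute -0.7 * 0.3 + -2.6 * 3.4 + -3.0
= -0.21 + -8.84 + -3.0
= -12.05
Since -12.05 < 0, the point is on the negative side.

0


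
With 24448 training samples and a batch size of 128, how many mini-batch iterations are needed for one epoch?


Iterations per epoch = dataset_size / batch_size
= 24448 / 128
= 191

191


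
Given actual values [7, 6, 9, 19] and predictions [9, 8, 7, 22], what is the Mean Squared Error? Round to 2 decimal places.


Differences: [-2, -2, 2, -3]
Squared errors: [4, 4, 4, 9]
Sum of squared errors = 21
MSE = 21 / 4 = 5.25

5.25


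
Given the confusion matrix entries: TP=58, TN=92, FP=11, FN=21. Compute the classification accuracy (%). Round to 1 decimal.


Accuracy = (TP + TN) / (TP + TN + FP + FN) * 100
= (58 + 92) / (58 + 92 + 11 + 21)
= 150 / 182
= 0.8242
= 82.4%

82.4


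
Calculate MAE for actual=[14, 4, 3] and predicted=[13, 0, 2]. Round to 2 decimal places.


Absolute errors: [1, 4, 1]
Sum of absolute errors = 6
MAE = 6 / 3 = 2.00

2.00


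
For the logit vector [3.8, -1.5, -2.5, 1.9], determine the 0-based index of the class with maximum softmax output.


Softmax is a monotonic transformation, so it preserves the argmax.
We need to find the index of the maximum logit.
Index 0: 3.8
Index 1: -1.5
Index 2: -2.5
Index 3: 1.9
Maximum logit = 3.8 at index 0

0


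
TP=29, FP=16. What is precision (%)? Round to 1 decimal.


Precision = TP / (TP + FP) * 100
= 29 / (29 + 16)
= 29 / 45
= 0.6444
= 64.4%

64.4


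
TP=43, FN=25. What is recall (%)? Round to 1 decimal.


Recall = TP / (TP + FN) * 100
= 43 / (43 + 25)
= 43 / 68
= 0.6324
= 63.2%

63.2


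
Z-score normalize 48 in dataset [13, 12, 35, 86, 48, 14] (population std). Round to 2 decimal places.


Mean = (13 + 12 + 35 + 86 + 48 + 14) / 6 = 34.6667
Variance = sum((x_i - mean)^2) / n = 703.8889
Std = sqrt(703.8889) = 26.5309
Z = (x - mean) / std
= (48 - 34.6667) / 26.5309
= 13.3333 / 26.5309
= 0.50

0.50


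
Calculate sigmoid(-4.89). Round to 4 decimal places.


sigmoid(z) = 1 / (1 + exp(-z))
exp(-(-4.89)) = exp(4.89) = 132.9536
1 + 132.9536 = 133.9536
1 / 133.9536 = 0.0075

0.0075


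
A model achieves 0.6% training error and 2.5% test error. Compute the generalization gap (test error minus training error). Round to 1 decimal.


Generalization gap = test_error - train_error
= 2.5 - 0.6
= 1.9%
A small gap suggests good generalization.

1.9


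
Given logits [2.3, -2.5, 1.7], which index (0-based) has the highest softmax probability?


Softmax is a monotonic transformation, so it preserves the argmax.
We need to find the index of the maximum logit.
Index 0: 2.3
Index 1: -2.5
Index 2: 1.7
Maximum logit = 2.3 at index 0

0


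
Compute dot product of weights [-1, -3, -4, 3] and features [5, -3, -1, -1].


Element-wise products:
-1 * 5 = -5
-3 * -3 = 9
-4 * -1 = 4
3 * -1 = -3
Sum = -5 + 9 + 4 + -3
= 5

5


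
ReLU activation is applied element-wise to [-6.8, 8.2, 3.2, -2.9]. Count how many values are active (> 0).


ReLU(x) = max(0, x) for each element:
ReLU(-6.8) = 0
ReLU(8.2) = 8.2
ReLU(3.2) = 3.2
ReLU(-2.9) = 0
Active neurons (>0): 2

2


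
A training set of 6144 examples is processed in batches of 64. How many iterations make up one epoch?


Iterations per epoch = dataset_size / batch_size
= 6144 / 64
= 96

96


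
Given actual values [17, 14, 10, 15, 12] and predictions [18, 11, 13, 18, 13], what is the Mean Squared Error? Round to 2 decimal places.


Differences: [-1, 3, -3, -3, -1]
Squared errors: [1, 9, 9, 9, 1]
Sum of squared errors = 29
MSE = 29 / 5 = 5.80

5.80


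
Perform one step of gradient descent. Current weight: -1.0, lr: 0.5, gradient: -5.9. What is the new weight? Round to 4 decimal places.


w_new = w_old - lr * gradient
= -1.0 - 0.5 * -5.9
= -1.0 - (-2.95)
= 1.9500

1.9500


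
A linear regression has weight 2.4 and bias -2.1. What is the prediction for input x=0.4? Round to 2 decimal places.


y = 2.4 * 0.4 + (-2.1)
= 0.96 + (-2.1)
= -1.14

-1.14


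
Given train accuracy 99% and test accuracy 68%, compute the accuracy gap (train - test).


Gap = train_accuracy - test_accuracy
= 99 - 68
= 31%
This large gap strongly indicates overfitting.

31


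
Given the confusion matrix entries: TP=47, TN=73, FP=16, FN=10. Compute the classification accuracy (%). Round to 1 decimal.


Accuracy = (TP + TN) / (TP + TN + FP + FN) * 100
= (47 + 73) / (47 + 73 + 16 + 10)
= 120 / 146
= 0.8219
= 82.2%

82.2


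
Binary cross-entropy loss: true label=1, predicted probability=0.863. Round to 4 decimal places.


For y=1: Loss = -log(p)
= -log(0.863)
= -(-0.1473)
= 0.1473

0.1473


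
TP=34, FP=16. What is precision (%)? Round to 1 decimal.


Precision = TP / (TP + FP) * 100
= 34 / (34 + 16)
= 34 / 50
= 0.68
= 68.0%

68.0


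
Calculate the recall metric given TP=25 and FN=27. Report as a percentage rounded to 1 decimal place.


Recall = TP / (TP + FN) * 100
= 25 / (25 + 27)
= 25 / 52
= 0.4808
= 48.1%

48.1


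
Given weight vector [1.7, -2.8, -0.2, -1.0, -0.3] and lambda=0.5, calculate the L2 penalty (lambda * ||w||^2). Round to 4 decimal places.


Squaring each weight:
1.7^2 = 2.89
(-2.8)^2 = 7.84
(-0.2)^2 = 0.04
(-1.0)^2 = 1.0
(-0.3)^2 = 0.09
Sum of squares = 11.86
Penalty = 0.5 * 11.86 = 5.9300

5.9300


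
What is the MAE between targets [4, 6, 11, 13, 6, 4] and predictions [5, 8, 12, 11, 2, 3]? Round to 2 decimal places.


Absolute errors: [1, 2, 1, 2, 4, 1]
Sum of absolute errors = 11
MAE = 11 / 6 = 1.83

1.83


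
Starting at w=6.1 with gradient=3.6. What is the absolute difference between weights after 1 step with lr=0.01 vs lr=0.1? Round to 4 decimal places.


With lr=0.01: w_new = 6.1 - 0.01 * 3.6 = 6.064
With lr=0.1: w_new = 6.1 - 0.1 * 3.6 = 5.74
Absolute difference = |6.064 - 5.74|
= 0.3240

0.3240


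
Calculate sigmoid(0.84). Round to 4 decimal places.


sigmoid(z) = 1 / (1 + exp(-z))
exp(-(0.84)) = exp(-0.84) = 0.4317
1 + 0.4317 = 1.4317
1 / 1.4317 = 0.6985

0.6985


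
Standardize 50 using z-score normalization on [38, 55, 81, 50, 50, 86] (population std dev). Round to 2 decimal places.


Mean = (38 + 55 + 81 + 50 + 50 + 86) / 6 = 60.0
Variance = sum((x_i - mean)^2) / n = 304.3333
Std = sqrt(304.3333) = 17.4452
Z = (x - mean) / std
= (50 - 60.0) / 17.4452
= -10.0 / 17.4452
= -0.57

-0.57


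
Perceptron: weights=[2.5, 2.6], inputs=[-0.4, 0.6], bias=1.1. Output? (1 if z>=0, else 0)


z = w . x + b
= 2.5*-0.4 + 2.6*0.6 + 1.1
= -1.0 + 1.56 + 1.1
= 0.56 + 1.1
= 1.66
Since z = 1.66 >= 0, output = 1

1


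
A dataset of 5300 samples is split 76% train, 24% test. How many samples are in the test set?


Train samples = 5300 * 76% = 4028
Test samples = 5300 - 4028
= 1272

1272


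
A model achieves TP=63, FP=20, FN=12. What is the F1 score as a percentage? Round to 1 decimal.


Precision = TP / (TP + FP) = 63 / 83 = 0.759
Recall = TP / (TP + FN) = 63 / 75 = 0.84
F1 = 2 * P * R / (P + R)
= 2 * 0.759 * 0.84 / (0.759 + 0.84)
= 1.2752 / 1.599
= 0.7975
As percentage: 79.7%

79.7


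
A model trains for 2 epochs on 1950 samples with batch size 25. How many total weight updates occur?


Iterations per epoch = 1950 / 25 = 78
Total updates = iterations_per_epoch * epochs
= 78 * 2
= 156

156


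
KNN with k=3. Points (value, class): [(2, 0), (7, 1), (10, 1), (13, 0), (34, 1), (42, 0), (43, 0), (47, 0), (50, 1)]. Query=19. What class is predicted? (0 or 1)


Distances from query 19:
Point 13 (class 0): distance = 6
Point 10 (class 1): distance = 9
Point 7 (class 1): distance = 12
K=3 nearest neighbors: classes = [0, 1, 1]
Votes for class 1: 2 / 3
Majority vote => class 1

1


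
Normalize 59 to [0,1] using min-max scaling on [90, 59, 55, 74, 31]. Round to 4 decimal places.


Min = 31, Max = 90
Range = 90 - 31 = 59
Scaled = (x - min) / (max - min)
= (59 - 31) / 59
= 28 / 59
= 0.4746

0.4746


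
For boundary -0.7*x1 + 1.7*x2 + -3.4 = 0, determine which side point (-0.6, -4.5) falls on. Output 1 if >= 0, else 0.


Compute -0.7 * -0.6 + 1.7 * -4.5 + -3.4
= 0.42 + -7.65 + -3.4
= -10.63
Since -10.63 < 0, the point is on the negative side.

0


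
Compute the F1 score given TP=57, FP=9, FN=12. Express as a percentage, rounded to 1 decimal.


Precision = TP / (TP + FP) = 57 / 66 = 0.8636
Recall = TP / (TP + FN) = 57 / 69 = 0.8261
F1 = 2 * P * R / (P + R)
= 2 * 0.8636 * 0.8261 / (0.8636 + 0.8261)
= 1.4269 / 1.6897
= 0.8444
As percentage: 84.4%

84.4


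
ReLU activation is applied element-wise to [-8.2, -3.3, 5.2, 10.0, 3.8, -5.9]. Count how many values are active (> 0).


ReLU(x) = max(0, x) for each element:
ReLU(-8.2) = 0
ReLU(-3.3) = 0
ReLU(5.2) = 5.2
ReLU(10.0) = 10.0
ReLU(3.8) = 3.8
ReLU(-5.9) = 0
Active neurons (>0): 3

3


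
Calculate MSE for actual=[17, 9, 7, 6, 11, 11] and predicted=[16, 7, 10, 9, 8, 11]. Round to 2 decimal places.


Differences: [1, 2, -3, -3, 3, 0]
Squared errors: [1, 4, 9, 9, 9, 0]
Sum of squared errors = 32
MSE = 32 / 6 = 5.33

5.33


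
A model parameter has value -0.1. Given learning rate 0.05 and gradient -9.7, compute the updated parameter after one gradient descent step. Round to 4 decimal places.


w_new = w_old - lr * gradient
= -0.1 - 0.05 * -9.7
= -0.1 - (-0.485)
= 0.3850

0.3850


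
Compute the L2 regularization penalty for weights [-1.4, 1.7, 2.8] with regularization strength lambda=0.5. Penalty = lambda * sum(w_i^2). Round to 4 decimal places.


Squaring each weight:
(-1.4)^2 = 1.96
1.7^2 = 2.89
2.8^2 = 7.84
Sum of squares = 12.69
Penalty = 0.5 * 12.69 = 6.3450

6.3450


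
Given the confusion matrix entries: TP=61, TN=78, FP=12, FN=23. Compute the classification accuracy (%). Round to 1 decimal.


Accuracy = (TP + TN) / (TP + TN + FP + FN) * 100
= (61 + 78) / (61 + 78 + 12 + 23)
= 139 / 174
= 0.7989
= 79.9%

79.9


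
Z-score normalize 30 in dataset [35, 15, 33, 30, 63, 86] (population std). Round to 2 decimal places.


Mean = (35 + 15 + 33 + 30 + 63 + 86) / 6 = 43.6667
Variance = sum((x_i - mean)^2) / n = 560.5556
Std = sqrt(560.5556) = 23.6761
Z = (x - mean) / std
= (30 - 43.6667) / 23.6761
= -13.6667 / 23.6761
= -0.58

-0.58


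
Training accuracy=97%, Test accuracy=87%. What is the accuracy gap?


Gap = train_accuracy - test_accuracy
= 97 - 87
= 10%
This moderate gap may indicate mild overfitting.

10


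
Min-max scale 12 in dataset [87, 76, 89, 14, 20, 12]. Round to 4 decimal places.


Min = 12, Max = 89
Range = 89 - 12 = 77
Scaled = (x - min) / (max - min)
= (12 - 12) / 77
= 0 / 77
= 0.0000

0.0000


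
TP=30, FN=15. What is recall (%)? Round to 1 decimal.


Recall = TP / (TP + FN) * 100
= 30 / (30 + 15)
= 30 / 45
= 0.6667
= 66.7%

66.7


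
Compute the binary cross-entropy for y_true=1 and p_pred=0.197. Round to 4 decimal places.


For y=1: Loss = -log(p)
= -log(0.197)
= -(-1.6246)
= 1.6246

1.6246


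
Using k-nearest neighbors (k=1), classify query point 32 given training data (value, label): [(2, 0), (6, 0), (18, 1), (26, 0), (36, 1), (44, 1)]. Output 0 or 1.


Distances from query 32:
Point 36 (class 1): distance = 4
K=1 nearest neighbors: classes = [1]
Votes for class 1: 1 / 1
Majority vote => class 1

1


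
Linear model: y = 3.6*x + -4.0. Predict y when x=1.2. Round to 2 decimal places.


y = 3.6 * 1.2 + (-4.0)
= 4.32 + (-4.0)
= 0.32

0.32


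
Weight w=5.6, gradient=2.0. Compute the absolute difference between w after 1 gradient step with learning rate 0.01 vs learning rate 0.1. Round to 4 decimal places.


With lr=0.01: w_new = 5.6 - 0.01 * 2.0 = 5.58
With lr=0.1: w_new = 5.6 - 0.1 * 2.0 = 5.4
Absolute difference = |5.58 - 5.4|
= 0.1800

0.1800


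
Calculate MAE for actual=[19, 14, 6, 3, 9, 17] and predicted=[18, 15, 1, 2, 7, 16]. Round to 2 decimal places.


Absolute errors: [1, 1, 5, 1, 2, 1]
Sum of absolute errors = 11
MAE = 11 / 6 = 1.83

1.83


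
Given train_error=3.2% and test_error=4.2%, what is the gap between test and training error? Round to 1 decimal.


Generalization gap = test_error - train_error
= 4.2 - 3.2
= 1.0%
A small gap suggests good generalization.

1.0


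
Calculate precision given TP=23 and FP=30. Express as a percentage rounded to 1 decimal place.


Precision = TP / (TP + FP) * 100
= 23 / (23 + 30)
= 23 / 53
= 0.434
= 43.4%

43.4


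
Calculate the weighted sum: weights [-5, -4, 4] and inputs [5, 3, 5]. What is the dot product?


Element-wise products:
-5 * 5 = -25
-4 * 3 = -12
4 * 5 = 20
Sum = -25 + -12 + 20
= -17

-17


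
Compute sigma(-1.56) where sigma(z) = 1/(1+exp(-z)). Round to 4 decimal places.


sigmoid(z) = 1 / (1 + exp(-z))
exp(-(-1.56)) = exp(1.56) = 4.7588
1 + 4.7588 = 5.7588
1 / 5.7588 = 0.1736

0.1736


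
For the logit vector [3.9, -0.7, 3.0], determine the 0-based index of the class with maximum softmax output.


Softmax is a monotonic transformation, so it preserves the argmax.
We need to find the index of the maximum logit.
Index 0: 3.9
Index 1: -0.7
Index 2: 3.0
Maximum logit = 3.9 at index 0

0


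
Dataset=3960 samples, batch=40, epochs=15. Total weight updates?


Iterations per epoch = 3960 / 40 = 99
Total updates = iterations_per_epoch * epochs
= 99 * 15
= 1485

1485


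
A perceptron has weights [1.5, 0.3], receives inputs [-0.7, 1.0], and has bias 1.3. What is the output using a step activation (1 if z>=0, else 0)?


z = w . x + b
= 1.5*-0.7 + 0.3*1.0 + 1.3
= -1.05 + 0.3 + 1.3
= -0.75 + 1.3
= 0.55
Since z = 0.55 >= 0, output = 1

1


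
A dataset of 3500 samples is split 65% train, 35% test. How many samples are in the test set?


Train samples = 3500 * 65% = 2275
Test samples = 3500 - 2275
= 1225

1225


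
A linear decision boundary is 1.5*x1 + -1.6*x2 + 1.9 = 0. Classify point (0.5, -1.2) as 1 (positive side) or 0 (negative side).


Compute 1.5 * 0.5 + -1.6 * -1.2 + 1.9
= 0.75 + 1.92 + 1.9
= 4.57
Since 4.57 >= 0, the point is on the positive side.

1


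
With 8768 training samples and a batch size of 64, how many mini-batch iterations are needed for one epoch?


Iterations per epoch = dataset_size / batch_size
= 8768 / 64
= 137

137


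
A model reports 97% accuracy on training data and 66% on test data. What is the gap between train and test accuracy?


Gap = train_accuracy - test_accuracy
= 97 - 66
= 31%
This large gap strongly indicates overfitting.

31


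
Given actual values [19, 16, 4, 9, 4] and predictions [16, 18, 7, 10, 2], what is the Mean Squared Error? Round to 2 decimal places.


Differences: [3, -2, -3, -1, 2]
Squared errors: [9, 4, 9, 1, 4]
Sum of squared errors = 27
MSE = 27 / 5 = 5.40

5.40


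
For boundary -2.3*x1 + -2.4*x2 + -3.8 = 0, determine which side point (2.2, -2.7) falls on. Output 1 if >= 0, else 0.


Compute -2.3 * 2.2 + -2.4 * -2.7 + -3.8
= -5.06 + 6.48 + -3.8
= -2.38
Since -2.38 < 0, the point is on the negative side.

0


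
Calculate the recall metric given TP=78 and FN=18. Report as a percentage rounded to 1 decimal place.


Recall = TP / (TP + FN) * 100
= 78 / (78 + 18)
= 78 / 96
= 0.8125
= 81.3%

81.3


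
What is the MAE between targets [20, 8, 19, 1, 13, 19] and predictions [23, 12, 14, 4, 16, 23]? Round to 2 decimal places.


Absolute errors: [3, 4, 5, 3, 3, 4]
Sum of absolute errors = 22
MAE = 22 / 6 = 3.67

3.67


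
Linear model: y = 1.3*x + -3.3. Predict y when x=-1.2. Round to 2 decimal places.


y = 1.3 * -1.2 + (-3.3)
= -1.56 + (-3.3)
= -4.86

-4.86


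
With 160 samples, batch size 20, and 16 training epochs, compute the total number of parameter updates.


Iterations per epoch = 160 / 20 = 8
Total updates = iterations_per_epoch * epochs
= 8 * 16
= 128

128


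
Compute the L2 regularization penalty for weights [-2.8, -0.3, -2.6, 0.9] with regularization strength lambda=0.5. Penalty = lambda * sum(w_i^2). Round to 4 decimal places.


Squaring each weight:
(-2.8)^2 = 7.84
(-0.3)^2 = 0.09
(-2.6)^2 = 6.76
0.9^2 = 0.81
Sum of squares = 15.5
Penalty = 0.5 * 15.5 = 7.7500

7.7500


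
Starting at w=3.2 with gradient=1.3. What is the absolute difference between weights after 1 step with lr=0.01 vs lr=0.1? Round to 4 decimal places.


With lr=0.01: w_new = 3.2 - 0.01 * 1.3 = 3.187
With lr=0.1: w_new = 3.2 - 0.1 * 1.3 = 3.07
Absolute difference = |3.187 - 3.07|
= 0.1170

0.1170


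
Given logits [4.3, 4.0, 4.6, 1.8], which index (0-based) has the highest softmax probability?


Softmax is a monotonic transformation, so it preserves the argmax.
We need to find the index of the maximum logit.
Index 0: 4.3
Index 1: 4.0
Index 2: 4.6
Index 3: 1.8
Maximum logit = 4.6 at index 2

2


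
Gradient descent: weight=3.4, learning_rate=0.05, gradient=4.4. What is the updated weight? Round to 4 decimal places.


w_new = w_old - lr * gradient
= 3.4 - 0.05 * 4.4
= 3.4 - (0.22)
= 3.1800

3.1800


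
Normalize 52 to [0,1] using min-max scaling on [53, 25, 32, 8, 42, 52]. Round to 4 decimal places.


Min = 8, Max = 53
Range = 53 - 8 = 45
Scaled = (x - min) / (max - min)
= (52 - 8) / 45
= 44 / 45
= 0.9778

0.9778


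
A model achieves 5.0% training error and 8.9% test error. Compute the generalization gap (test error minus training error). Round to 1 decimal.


Generalization gap = test_error - train_error
= 8.9 - 5.0
= 3.9%
A moderate gap.

3.9


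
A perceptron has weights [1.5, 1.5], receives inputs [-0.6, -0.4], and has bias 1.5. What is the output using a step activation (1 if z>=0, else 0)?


z = w . x + b
= 1.5*-0.6 + 1.5*-0.4 + 1.5
= -0.9 + -0.6 + 1.5
= -1.5 + 1.5
= 0.0
Since z = 0.0 >= 0, output = 1

1


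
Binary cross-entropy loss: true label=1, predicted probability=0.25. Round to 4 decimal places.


For y=1: Loss = -log(p)
= -log(0.25)
= -(-1.3863)
= 1.3863

1.3863


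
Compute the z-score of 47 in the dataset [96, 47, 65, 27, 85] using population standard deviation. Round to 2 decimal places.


Mean = (96 + 47 + 65 + 27 + 85) / 5 = 64.0
Variance = sum((x_i - mean)^2) / n = 624.8
Std = sqrt(624.8) = 24.996
Z = (x - mean) / std
= (47 - 64.0) / 24.996
= -17.0 / 24.996
= -0.68

-0.68


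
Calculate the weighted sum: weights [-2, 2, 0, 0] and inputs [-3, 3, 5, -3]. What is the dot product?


Element-wise products:
-2 * -3 = 6
2 * 3 = 6
0 * 5 = 0
0 * -3 = 0
Sum = 6 + 6 + 0 + 0
= 12

12


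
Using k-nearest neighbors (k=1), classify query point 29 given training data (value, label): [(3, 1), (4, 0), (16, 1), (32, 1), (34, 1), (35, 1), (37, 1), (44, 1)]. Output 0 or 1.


Distances from query 29:
Point 32 (class 1): distance = 3
K=1 nearest neighbors: classes = [1]
Votes for class 1: 1 / 1
Majority vote => class 1

1


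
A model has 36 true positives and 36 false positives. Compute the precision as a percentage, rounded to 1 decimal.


Precision = TP / (TP + FP) * 100
= 36 / (36 + 36)
= 36 / 72
= 0.5
= 50.0%

50.0


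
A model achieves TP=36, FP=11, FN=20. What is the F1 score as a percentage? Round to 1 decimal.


Precision = TP / (TP + FP) = 36 / 47 = 0.766
Recall = TP / (TP + FN) = 36 / 56 = 0.6429
F1 = 2 * P * R / (P + R)
= 2 * 0.766 * 0.6429 / (0.766 + 0.6429)
= 0.9848 / 1.4088
= 0.699
As percentage: 69.9%

69.9


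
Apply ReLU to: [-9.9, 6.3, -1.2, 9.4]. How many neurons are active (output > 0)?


ReLU(x) = max(0, x) for each element:
ReLU(-9.9) = 0
ReLU(6.3) = 6.3
ReLU(-1.2) = 0
ReLU(9.4) = 9.4
Active neurons (>0): 2

2


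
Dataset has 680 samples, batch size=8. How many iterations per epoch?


Iterations per epoch = dataset_size / batch_size
= 680 / 8
= 85

85


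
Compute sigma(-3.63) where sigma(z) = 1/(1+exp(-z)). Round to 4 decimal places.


sigmoid(z) = 1 / (1 + exp(-z))
exp(-(-3.63)) = exp(3.63) = 37.7128
1 + 37.7128 = 38.7128
1 / 38.7128 = 0.0258

0.0258


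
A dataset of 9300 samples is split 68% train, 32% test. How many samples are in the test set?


Train samples = 9300 * 68% = 6324
Test samples = 9300 - 6324
= 2976

2976


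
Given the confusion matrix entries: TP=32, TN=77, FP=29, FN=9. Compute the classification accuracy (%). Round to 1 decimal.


Accuracy = (TP + TN) / (TP + TN + FP + FN) * 100
= (32 + 77) / (32 + 77 + 29 + 9)
= 109 / 147
= 0.7415
= 74.1%

74.1


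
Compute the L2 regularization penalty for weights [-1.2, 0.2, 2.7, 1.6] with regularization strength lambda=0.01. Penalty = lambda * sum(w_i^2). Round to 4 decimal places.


Squaring each weight:
(-1.2)^2 = 1.44
0.2^2 = 0.04
2.7^2 = 7.29
1.6^2 = 2.56
Sum of squares = 11.33
Penalty = 0.01 * 11.33 = 0.1133

0.1133


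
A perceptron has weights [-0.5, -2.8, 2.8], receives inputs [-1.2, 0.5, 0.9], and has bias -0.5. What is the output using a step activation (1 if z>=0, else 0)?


z = w . x + b
= -0.5*-1.2 + -2.8*0.5 + 2.8*0.9 + -0.5
= 0.6 + -1.4 + 2.52 + -0.5
= 1.72 + -0.5
= 1.22
Since z = 1.22 >= 0, output = 1

1


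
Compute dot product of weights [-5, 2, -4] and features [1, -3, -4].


Element-wise products:
-5 * 1 = -5
2 * -3 = -6
-4 * -4 = 16
Sum = -5 + -6 + 16
= 5

5


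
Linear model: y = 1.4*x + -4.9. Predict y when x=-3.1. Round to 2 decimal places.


y = 1.4 * -3.1 + (-4.9)
= -4.34 + (-4.9)
= -9.24

-9.24


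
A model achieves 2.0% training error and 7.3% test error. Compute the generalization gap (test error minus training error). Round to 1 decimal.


Generalization gap = test_error - train_error
= 7.3 - 2.0
= 5.3%
A moderate gap.

5.3


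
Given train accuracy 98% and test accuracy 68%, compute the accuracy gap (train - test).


Gap = train_accuracy - test_accuracy
= 98 - 68
= 30%
This large gap strongly indicates overfitting.

30


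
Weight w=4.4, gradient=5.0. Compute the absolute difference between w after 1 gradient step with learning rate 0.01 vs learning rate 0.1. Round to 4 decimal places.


With lr=0.01: w_new = 4.4 - 0.01 * 5.0 = 4.35
With lr=0.1: w_new = 4.4 - 0.1 * 5.0 = 3.9
Absolute difference = |4.35 - 3.9|
= 0.4500

0.4500
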